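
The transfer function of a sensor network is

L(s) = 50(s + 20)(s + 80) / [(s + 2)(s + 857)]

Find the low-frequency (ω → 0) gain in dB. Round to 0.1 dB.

L(0) = 50·20·80 / (2·857) ≈ 46.674
20 log₁₀(46.674) ≈ 33.38 dB

33.4 dB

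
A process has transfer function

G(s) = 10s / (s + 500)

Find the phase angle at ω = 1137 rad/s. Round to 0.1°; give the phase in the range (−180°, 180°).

23.7°

At s = jω = j1137:
zero at origin: s = j1137 → |·| = 1137, ∠ = 90.00°
pole (s+500): 500 + j1137 → |·| = √(500²+1137²) = √1542769 ≈ 1242.1, ∠ = arctan(1137/500) ≈ 66.26°
∠G = 90.00° − 66.26° = 23.74°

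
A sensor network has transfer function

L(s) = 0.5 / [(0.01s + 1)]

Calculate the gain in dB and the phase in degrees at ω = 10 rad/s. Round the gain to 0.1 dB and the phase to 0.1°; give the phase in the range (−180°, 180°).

At ω = 10 rad/s:
pole (1 + j10·0.01) = 1 + j0.1 → |·| ≈ 1.005, ∠ ≈ 5.71°
|L| = 0.5 · 1 / (1.005) ≈ 0.49751
Gain = 20 log₁₀(0.49751) ≈ -6.06 dB
∠L = (0°) − (5.71°) = -5.71°

-6.1 dB, -5.7°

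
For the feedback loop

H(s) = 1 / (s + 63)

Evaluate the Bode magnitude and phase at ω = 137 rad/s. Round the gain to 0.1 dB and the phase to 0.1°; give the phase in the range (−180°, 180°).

Substitute s = j137:
Numerator: 1 = 1 + j0
Denominator: (j137) + 63 = 63 + j137
|N| = √(1² + 0²) ≈ 1, ∠N ≈ 0.00°
|D| = √(63² + 137²) ≈ 150.79, ∠D ≈ 65.30°
|H| = 1 / 150.79 ≈ 0.0066317
Gain = 20 log₁₀(0.0066317) ≈ -43.57 dB
∠H = 0.00° − 65.30° = -65.30°

-43.6 dB, -65.3°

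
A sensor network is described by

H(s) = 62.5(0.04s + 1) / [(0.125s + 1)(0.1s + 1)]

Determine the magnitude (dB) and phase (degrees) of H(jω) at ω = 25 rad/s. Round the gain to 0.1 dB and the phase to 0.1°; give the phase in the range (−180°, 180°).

At ω = 25 rad/s:
zero (1 + j25·0.04) = 1 + j1 → |·| ≈ 1.4142, ∠ ≈ 45.00°
pole (1 + j25·0.125) = 1 + j3.125 → |·| ≈ 3.2811, ∠ ≈ 72.26°
pole (1 + j25·0.1) = 1 + j2.5 → |·| ≈ 2.6926, ∠ ≈ 68.20°
|H| = 62.5 · 1.4142 / (3.2811 · 2.6926) ≈ 10.005
Gain = 20 log₁₀(10.005) ≈ 20.00 dB
∠H = (45.00°) − (72.26° + 68.20°) = -95.46°

20.0 dB, -95.5°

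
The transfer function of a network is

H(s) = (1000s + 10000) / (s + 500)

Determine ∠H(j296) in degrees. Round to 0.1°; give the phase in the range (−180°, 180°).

Substitute s = j296:
Numerator: 1000(j296) + 10000 = 10000 + j296000
Denominator: (j296) + 500 = 500 + j296
|N| = √(10000² + 296000²) ≈ 2.9617e+05, ∠N ≈ 88.07°
|D| = √(500² + 296²) ≈ 581.05, ∠D ≈ 30.63°
∠H = 88.07° − 30.63° = 57.44°

57.4°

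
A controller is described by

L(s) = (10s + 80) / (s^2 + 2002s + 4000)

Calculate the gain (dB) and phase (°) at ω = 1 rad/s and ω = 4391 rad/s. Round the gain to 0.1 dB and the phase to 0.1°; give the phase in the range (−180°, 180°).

Substitute s = j1:
Numerator: 10(j1) + 80 = 80 + j10
Denominator: (j1)^2 + 2002(j1) + 4000 = 3999 + j2002
|N| = √(80² + 10²) ≈ 80.623, ∠N ≈ 7.13°
|D| = √(3999² + 2002²) ≈ 4472.1, ∠D ≈ 26.59°
|L| = 80.623 / 4472.1 ≈ 0.018028
Gain = 20 log₁₀(0.018028) ≈ -34.88 dB
∠L = 7.13° − 26.59° = -19.46°

Substitute s = j4391:
Numerator: 10(j4391) + 80 = 80 + j43910
Denominator: (j4391)^2 + 2002(j4391) + 4000 = -19276881 + j8790782
|N| = √(80² + 43910²) ≈ 43910, ∠N ≈ 89.90°
|D| = √(19276881² + 8790782²) ≈ 2.1187e+07, ∠D ≈ 155.49°
|L| = 43910 / 2.1187e+07 ≈ 0.0020725
Gain = 20 log₁₀(0.0020725) ≈ -53.67 dB
∠L = 89.90° − 155.49° = -65.59°

ω = 1: -34.9 dB, -19.5°; ω = 4391: -53.7 dB, -65.6°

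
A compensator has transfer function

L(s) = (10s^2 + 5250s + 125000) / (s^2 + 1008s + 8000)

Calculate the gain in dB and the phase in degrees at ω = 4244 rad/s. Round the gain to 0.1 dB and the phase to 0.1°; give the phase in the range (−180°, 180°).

19.8 dB, 6.3°

Substitute s = j4244:
Numerator: 10(j4244)^2 + 5250(j4244) + 125000 = -179990360 + j22281000
Denominator: (j4244)^2 + 1008(j4244) + 8000 = -18003536 + j4277952
|N| = √(179990360² + 22281000²) ≈ 1.8136e+08, ∠N ≈ 172.94°
|D| = √(18003536² + 4277952²) ≈ 1.8505e+07, ∠D ≈ 166.63°
|L| = 1.8136e+08 / 1.8505e+07 ≈ 9.8006
Gain = 20 log₁₀(9.8006) ≈ 19.83 dB
∠L = 172.94° − 166.63° = 6.31°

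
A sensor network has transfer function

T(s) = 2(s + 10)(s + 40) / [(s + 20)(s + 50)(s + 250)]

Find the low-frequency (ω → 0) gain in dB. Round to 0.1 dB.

-49.9 dB

T(0) = 2·10·40 / (20·50·250) = 0.0032
20 log₁₀(0.0032) ≈ -49.90 dB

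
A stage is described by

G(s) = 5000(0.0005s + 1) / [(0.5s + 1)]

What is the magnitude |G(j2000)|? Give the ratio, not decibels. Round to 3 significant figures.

At ω = 2000 rad/s:
zero (1 + j2000·0.0005) = 1 + j1 → |·| ≈ 1.4142, ∠ ≈ 45.00°
pole (1 + j2000·0.5) = 1 + j1000 → |·| ≈ 1000, ∠ ≈ 89.94°
|G| = 5000 · 1.4142 / (1000) ≈ 7.071

7.07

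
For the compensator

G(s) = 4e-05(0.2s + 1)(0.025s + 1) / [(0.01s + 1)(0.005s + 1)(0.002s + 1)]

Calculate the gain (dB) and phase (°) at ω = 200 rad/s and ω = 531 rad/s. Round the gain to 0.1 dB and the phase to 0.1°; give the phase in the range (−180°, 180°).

At ω = 200 rad/s:
zero (1 + j200·0.2) = 1 + j40 → |·| ≈ 40.012, ∠ ≈ 88.57°
zero (1 + j200·0.025) = 1 + j5 → |·| ≈ 5.099, ∠ ≈ 78.69°
pole (1 + j200·0.01) = 1 + j2 → |·| ≈ 2.2361, ∠ ≈ 63.43°
pole (1 + j200·0.005) = 1 + j1 → |·| ≈ 1.4142, ∠ ≈ 45.00°
pole (1 + j200·0.002) = 1 + j0.4 → |·| ≈ 1.077, ∠ ≈ 21.80°
|G| = 4e-05 · 40.012 · 5.099 / (2.2361 · 1.4142 · 1.077) ≈ 0.0023962
Gain = 20 log₁₀(0.0023962) ≈ -52.41 dB
∠G = (88.57° + 78.69°) − (63.43° + 45.00° + 21.80°) = 37.03°

At ω = 531 rad/s:
zero (1 + j531·0.2) = 1 + j106.2 → |·| ≈ 106.2, ∠ ≈ 89.46°
zero (1 + j531·0.025) = 1 + j13.275 → |·| ≈ 13.313, ∠ ≈ 85.69°
pole (1 + j531·0.01) = 1 + j5.31 → |·| ≈ 5.4033, ∠ ≈ 79.33°
pole (1 + j531·0.005) = 1 + j2.655 → |·| ≈ 2.8371, ∠ ≈ 69.36°
pole (1 + j531·0.002) = 1 + j1.062 → |·| ≈ 1.4587, ∠ ≈ 46.72°
|G| = 4e-05 · 106.2 · 13.313 / (5.4033 · 2.8371 · 1.4587) ≈ 0.0025291
Gain = 20 log₁₀(0.0025291) ≈ -51.94 dB
∠G = (89.46° + 85.69°) − (79.33° + 69.36° + 46.72°) = -20.26°

ω = 200: -52.4 dB, 37.0°; ω = 531: -51.9 dB, -20.3°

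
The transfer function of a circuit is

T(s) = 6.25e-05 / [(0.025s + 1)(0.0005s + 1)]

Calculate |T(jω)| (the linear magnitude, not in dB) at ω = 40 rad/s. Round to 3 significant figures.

4.42e-05

At ω = 40 rad/s:
pole (1 + j40·0.025) = 1 + j1 → |·| ≈ 1.4142, ∠ ≈ 45.00°
pole (1 + j40·0.0005) = 1 + j0.02 → |·| ≈ 1.0002, ∠ ≈ 1.15°
|T| = 6.25e-05 · 1 / (1.4142 · 1.0002) ≈ 4.4186e-05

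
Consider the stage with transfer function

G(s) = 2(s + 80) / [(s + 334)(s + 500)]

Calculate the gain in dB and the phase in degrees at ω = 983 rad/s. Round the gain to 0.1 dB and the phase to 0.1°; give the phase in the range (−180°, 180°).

At s = jω = j983:
zero (s+80): 80 + j983 → |·| = √(80²+983²) = √972689 ≈ 986.25, ∠ = arctan(983/80) ≈ 85.35°
pole (s+334): 334 + j983 → |·| = √(334²+983²) = √1077845 ≈ 1038.2, ∠ = arctan(983/334) ≈ 71.23°
pole (s+500): 500 + j983 → |·| = √(500²+983²) = √1216289 ≈ 1102.9, ∠ = arctan(983/500) ≈ 63.04°
|G| = 2 · 986.25 / 1.145e+06 ≈ 0.0017227
Gain = 20 log₁₀(0.0017227) ≈ -55.28 dB
∠G = 85.35° − 134.27° = -48.92°

-55.3 dB, -48.9°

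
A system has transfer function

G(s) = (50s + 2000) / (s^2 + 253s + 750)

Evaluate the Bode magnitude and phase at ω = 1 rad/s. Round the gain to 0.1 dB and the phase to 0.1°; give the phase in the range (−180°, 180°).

8.1 dB, -17.2°

Substitute s = j1:
Numerator: 50(j1) + 2000 = 2000 + j50
Denominator: (j1)^2 + 253(j1) + 750 = 749 + j253
|N| = √(2000² + 50²) ≈ 2000.6, ∠N ≈ 1.43°
|D| = √(749² + 253²) ≈ 790.58, ∠D ≈ 18.66°
|G| = 2000.6 / 790.58 ≈ 2.5305
Gain = 20 log₁₀(2.5305) ≈ 8.06 dB
∠G = 1.43° − 18.66° = -17.23°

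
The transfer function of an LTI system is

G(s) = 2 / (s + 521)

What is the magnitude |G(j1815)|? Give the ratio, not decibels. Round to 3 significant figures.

0.00106

Substitute s = j1815:
Numerator: 2 = 2 + j0
Denominator: (j1815) + 521 = 521 + j1815
|N| = √(2² + 0²) ≈ 2, ∠N ≈ 0.00°
|D| = √(521² + 1815²) ≈ 1888.3, ∠D ≈ 73.98°
|G| = 2 / 1888.3 ≈ 0.0010592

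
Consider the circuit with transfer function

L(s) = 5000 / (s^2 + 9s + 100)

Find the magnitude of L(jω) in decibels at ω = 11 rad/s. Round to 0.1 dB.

33.9 dB

At s = jω = j11:
quadratic: (j11)² + 9·j11 + 100 = -21 + j99 → |·| ≈ 101.2, ∠ ≈ 101.98°
|L| = 5000 / 101.2 ≈ 49.407
Gain = 20 log₁₀(49.407) ≈ 33.88 dB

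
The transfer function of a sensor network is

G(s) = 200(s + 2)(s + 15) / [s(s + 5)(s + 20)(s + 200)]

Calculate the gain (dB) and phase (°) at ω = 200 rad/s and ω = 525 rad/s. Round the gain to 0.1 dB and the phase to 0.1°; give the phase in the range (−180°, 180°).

ω = 200: -49.1 dB, -132.7°; ω = 525: -63.4 dB, -158.3°

At s = jω = j200:
zero (s+2): 2 + j200 → |·| = √(2²+200²) = √40004 ≈ 200.01, ∠ = arctan(200/2) ≈ 89.43°
zero (s+15): 15 + j200 → |·| = √(15²+200²) = √40225 ≈ 200.56, ∠ = arctan(200/15) ≈ 85.71°
pole (s+5): 5 + j200 → |·| = √(5²+200²) = √40025 ≈ 200.06, ∠ = arctan(200/5) ≈ 88.57°
pole (s+20): 20 + j200 → |·| = √(20²+200²) = √40400 ≈ 201, ∠ = arctan(200/20) ≈ 84.29°
pole (s+200): 200 + j200 → |·| = √(200²+200²) = √80000 ≈ 282.84, ∠ = arctan(200/200) ≈ 45.00°
pole at origin: |s| = 200, ∠ = 90.00° (in denominator)
|G| = 200 · 40114 / 2.2747e+09 ≈ 0.003527
Gain = 20 log₁₀(0.003527) ≈ -49.05 dB
∠G = 175.14° − 307.86° = -132.72°

At s = jω = j525:
zero (s+2): 2 + j525 → |·| = √(2²+525²) = √275629 ≈ 525, ∠ = arctan(525/2) ≈ 89.78°
zero (s+15): 15 + j525 → |·| = √(15²+525²) = √275850 ≈ 525.21, ∠ = arctan(525/15) ≈ 88.36°
pole (s+5): 5 + j525 → |·| = √(5²+525²) = √275650 ≈ 525.02, ∠ = arctan(525/5) ≈ 89.45°
pole (s+20): 20 + j525 → |·| = √(20²+525²) = √276025 ≈ 525.38, ∠ = arctan(525/20) ≈ 87.82°
pole (s+200): 200 + j525 → |·| = √(200²+525²) = √315625 ≈ 561.81, ∠ = arctan(525/200) ≈ 69.15°
pole at origin: |s| = 525, ∠ = 90.00° (in denominator)
|G| = 200 · 2.7574e+05 / 8.1358e+10 ≈ 0.00067784
Gain = 20 log₁₀(0.00067784) ≈ -63.38 dB
∠G = 178.14° − 336.42° = -158.28°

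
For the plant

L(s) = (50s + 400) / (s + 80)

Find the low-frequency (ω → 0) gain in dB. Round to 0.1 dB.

14.0 dB

L(0) = 400 / 80 = 5
20 log₁₀(5) ≈ 13.98 dB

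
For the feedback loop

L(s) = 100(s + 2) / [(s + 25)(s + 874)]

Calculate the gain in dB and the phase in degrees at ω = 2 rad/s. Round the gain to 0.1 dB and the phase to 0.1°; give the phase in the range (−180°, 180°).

At s = jω = j2:
zero (s+2): 2 + j2 → |·| = √(2²+2²) = √8 ≈ 2.8284, ∠ = arctan(2/2) ≈ 45.00°
pole (s+25): 25 + j2 → |·| = √(25²+2²) = √629 ≈ 25.08, ∠ = arctan(2/25) ≈ 4.57°
pole (s+874): 874 + j2 → |·| = √(874²+2²) = √763880 ≈ 874, ∠ = arctan(2/874) ≈ 0.13°
|L| = 100 · 2.8284 / 21920 ≈ 0.012903
Gain = 20 log₁₀(0.012903) ≈ -37.79 dB
∠L = 45.00° − 4.70° = 40.30°

-37.8 dB, 40.3°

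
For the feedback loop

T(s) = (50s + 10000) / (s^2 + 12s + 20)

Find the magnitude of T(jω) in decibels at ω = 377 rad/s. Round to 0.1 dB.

-16.5 dB

Substitute s = j377:
Numerator: 50(j377) + 10000 = 10000 + j18850
Denominator: (j377)^2 + 12(j377) + 20 = -142109 + j4524
|N| = √(10000² + 18850²) ≈ 21338, ∠N ≈ 62.05°
|D| = √(142109² + 4524²) ≈ 1.4218e+05, ∠D ≈ 178.18°
|T| = 21338 / 1.4218e+05 ≈ 0.15008
Gain = 20 log₁₀(0.15008) ≈ -16.47 dB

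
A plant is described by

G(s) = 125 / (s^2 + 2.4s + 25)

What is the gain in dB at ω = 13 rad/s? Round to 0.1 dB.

-1.4 dB

At s = jω = j13:
quadratic: (j13)² + 2.4·j13 + 25 = -144 + j31.2 → |·| ≈ 147.34, ∠ ≈ 167.77°
|G| = 125 / 147.34 ≈ 0.84838
Gain = 20 log₁₀(0.84838) ≈ -1.43 dB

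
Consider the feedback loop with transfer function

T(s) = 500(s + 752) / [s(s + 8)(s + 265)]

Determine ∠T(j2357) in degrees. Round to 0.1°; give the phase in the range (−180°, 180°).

168.9°

At s = jω = j2357:
zero (s+752): 752 + j2357 → |·| = √(752²+2357²) = √6120953 ≈ 2474.1, ∠ = arctan(2357/752) ≈ 72.30°
pole (s+8): 8 + j2357 → |·| = √(8²+2357²) = √5555513 ≈ 2357, ∠ = arctan(2357/8) ≈ 89.81°
pole (s+265): 265 + j2357 → |·| = √(265²+2357²) = √5625674 ≈ 2371.9, ∠ = arctan(2357/265) ≈ 83.59°
pole at origin: |s| = 2357, ∠ = 90.00° (in denominator)
∠T = 72.30° − 263.40° = -191.10° ≡ 168.90° (principal value)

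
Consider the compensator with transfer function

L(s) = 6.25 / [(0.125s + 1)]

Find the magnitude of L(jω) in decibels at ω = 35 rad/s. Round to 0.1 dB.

2.9 dB

At ω = 35 rad/s:
pole (1 + j35·0.125) = 1 + j4.375 → |·| ≈ 4.4878, ∠ ≈ 77.12°
|L| = 6.25 · 1 / (4.4878) ≈ 1.3927
Gain = 20 log₁₀(1.3927) ≈ 2.88 dB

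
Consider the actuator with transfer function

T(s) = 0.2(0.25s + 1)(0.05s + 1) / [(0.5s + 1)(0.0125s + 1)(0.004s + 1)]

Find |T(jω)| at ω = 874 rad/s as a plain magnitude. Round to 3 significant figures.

0.110

At ω = 874 rad/s:
zero (1 + j874·0.25) = 1 + j218.5 → |·| ≈ 218.5, ∠ ≈ 89.74°
zero (1 + j874·0.05) = 1 + j43.7 → |·| ≈ 43.711, ∠ ≈ 88.69°
pole (1 + j874·0.5) = 1 + j437 → |·| ≈ 437, ∠ ≈ 89.87°
pole (1 + j874·0.0125) = 1 + j10.925 → |·| ≈ 10.971, ∠ ≈ 84.77°
pole (1 + j874·0.004) = 1 + j3.496 → |·| ≈ 3.6362, ∠ ≈ 74.04°
|T| = 0.2 · 218.5 · 43.711 / (437 · 10.971 · 3.6362) ≈ 0.10957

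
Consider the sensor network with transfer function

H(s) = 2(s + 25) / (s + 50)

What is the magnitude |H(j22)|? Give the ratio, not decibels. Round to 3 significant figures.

At s = jω = j22:
zero (s+25): 25 + j22 → |·| = √(25²+22²) = √1109 ≈ 33.302, ∠ = arctan(22/25) ≈ 41.35°
pole (s+50): 50 + j22 → |·| = √(50²+22²) = √2984 ≈ 54.626, ∠ = arctan(22/50) ≈ 23.75°
|H| = 2 · 33.302 / 54.626 ≈ 1.2193

1.22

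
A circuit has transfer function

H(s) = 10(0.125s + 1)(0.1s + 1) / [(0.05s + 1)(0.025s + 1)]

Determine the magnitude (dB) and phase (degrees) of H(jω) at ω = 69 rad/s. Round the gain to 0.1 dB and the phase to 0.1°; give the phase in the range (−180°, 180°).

At ω = 69 rad/s:
zero (1 + j69·0.125) = 1 + j8.625 → |·| ≈ 8.6828, ∠ ≈ 83.39°
zero (1 + j69·0.1) = 1 + j6.9 → |·| ≈ 6.9721, ∠ ≈ 81.75°
pole (1 + j69·0.05) = 1 + j3.45 → |·| ≈ 3.592, ∠ ≈ 73.84°
pole (1 + j69·0.025) = 1 + j1.725 → |·| ≈ 1.9939, ∠ ≈ 59.90°
|H| = 10 · 8.6828 · 6.9721 / (3.592 · 1.9939) ≈ 84.525
Gain = 20 log₁₀(84.525) ≈ 38.54 dB
∠H = (83.39° + 81.75°) − (73.84° + 59.90°) = 31.40°

38.5 dB, 31.4°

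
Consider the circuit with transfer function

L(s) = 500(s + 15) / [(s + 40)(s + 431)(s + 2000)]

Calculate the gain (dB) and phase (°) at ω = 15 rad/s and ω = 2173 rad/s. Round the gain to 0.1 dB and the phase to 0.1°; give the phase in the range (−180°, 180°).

ω = 15: -70.8 dB, 22.0°; ω = 2173: -82.3 dB, -125.5°

At s = jω = j15:
zero (s+15): 15 + j15 → |·| = √(15²+15²) = √450 ≈ 21.213, ∠ = arctan(15/15) ≈ 45.00°
pole (s+40): 40 + j15 → |·| = √(40²+15²) = √1825 ≈ 42.72, ∠ = arctan(15/40) ≈ 20.56°
pole (s+431): 431 + j15 → |·| = √(431²+15²) = √185986 ≈ 431.26, ∠ = arctan(15/431) ≈ 1.99°
pole (s+2000): 2000 + j15 → |·| = √(2000²+15²) = √4000225 ≈ 2000.1, ∠ = arctan(15/2000) ≈ 0.43°
|L| = 500 · 21.213 / 3.6849e+07 ≈ 0.00028784
Gain = 20 log₁₀(0.00028784) ≈ -70.82 dB
∠L = 45.00° − 22.98° = 22.02°

At s = jω = j2173:
zero (s+15): 15 + j2173 → |·| = √(15²+2173²) = √4722154 ≈ 2173.1, ∠ = arctan(2173/15) ≈ 89.60°
pole (s+40): 40 + j2173 → |·| = √(40²+2173²) = √4723529 ≈ 2173.4, ∠ = arctan(2173/40) ≈ 88.95°
pole (s+431): 431 + j2173 → |·| = √(431²+2173²) = √4907690 ≈ 2215.3, ∠ = arctan(2173/431) ≈ 78.78°
pole (s+2000): 2000 + j2173 → |·| = √(2000²+2173²) = √8721929 ≈ 2953.3, ∠ = arctan(2173/2000) ≈ 47.37°
|L| = 500 · 2173.1 / 1.4219e+10 ≈ 7.6415e-05
Gain = 20 log₁₀(7.6415e-05) ≈ -82.34 dB
∠L = 89.60° − 215.10° = -125.50°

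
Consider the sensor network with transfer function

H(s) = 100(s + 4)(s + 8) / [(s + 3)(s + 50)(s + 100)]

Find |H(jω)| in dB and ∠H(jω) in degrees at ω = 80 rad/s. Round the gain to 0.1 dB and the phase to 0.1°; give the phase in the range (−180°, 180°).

At s = jω = j80:
zero (s+4): 4 + j80 → |·| = √(4²+80²) = √6416 ≈ 80.1, ∠ = arctan(80/4) ≈ 87.14°
zero (s+8): 8 + j80 → |·| = √(8²+80²) = √6464 ≈ 80.399, ∠ = arctan(80/8) ≈ 84.29°
pole (s+3): 3 + j80 → |·| = √(3²+80²) = √6409 ≈ 80.056, ∠ = arctan(80/3) ≈ 87.85°
pole (s+50): 50 + j80 → |·| = √(50²+80²) = √8900 ≈ 94.34, ∠ = arctan(80/50) ≈ 57.99°
pole (s+100): 100 + j80 → |·| = √(100²+80²) = √16400 ≈ 128.06, ∠ = arctan(80/100) ≈ 38.66°
|H| = 100 · 6440 / 9.6717e+05 ≈ 0.66586
Gain = 20 log₁₀(0.66586) ≈ -3.53 dB
∠H = 171.43° − 184.50° = -13.07°

-3.5 dB, -13.1°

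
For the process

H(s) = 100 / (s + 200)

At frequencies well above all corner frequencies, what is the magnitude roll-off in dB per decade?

Each pole contributes −20 dB/decade at high frequency; each zero contributes +20 dB/decade.
Net: 0 zero(s) − 1 pole(s) → -20 dB/decade.

-20 dB/decade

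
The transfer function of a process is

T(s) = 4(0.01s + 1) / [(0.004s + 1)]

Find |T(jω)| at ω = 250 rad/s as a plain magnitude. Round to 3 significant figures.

At ω = 250 rad/s:
zero (1 + j250·0.01) = 1 + j2.5 → |·| ≈ 2.6926, ∠ ≈ 68.20°
pole (1 + j250·0.004) = 1 + j1 → |·| ≈ 1.4142, ∠ ≈ 45.00°
|T| = 4 · 2.6926 / (1.4142) ≈ 7.6159

7.62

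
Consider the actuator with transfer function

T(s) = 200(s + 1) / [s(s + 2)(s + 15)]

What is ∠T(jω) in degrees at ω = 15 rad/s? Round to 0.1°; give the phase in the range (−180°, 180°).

-131.2°

At s = jω = j15:
zero (s+1): 1 + j15 → |·| = √(1²+15²) = √226 ≈ 15.033, ∠ = arctan(15/1) ≈ 86.19°
pole (s+2): 2 + j15 → |·| = √(2²+15²) = √229 ≈ 15.133, ∠ = arctan(15/2) ≈ 82.41°
pole (s+15): 15 + j15 → |·| = √(15²+15²) = √450 ≈ 21.213, ∠ = arctan(15/15) ≈ 45.00°
pole at origin: |s| = 15, ∠ = 90.00° (in denominator)
∠T = 86.19° − 217.41° = -131.22°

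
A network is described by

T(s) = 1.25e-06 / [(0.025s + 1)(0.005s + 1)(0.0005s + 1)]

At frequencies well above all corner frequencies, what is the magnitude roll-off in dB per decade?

-60 dB/decade

Each pole contributes −20 dB/decade at high frequency; each zero contributes +20 dB/decade.
Net: 0 zero(s) − 3 pole(s) → -60 dB/decade.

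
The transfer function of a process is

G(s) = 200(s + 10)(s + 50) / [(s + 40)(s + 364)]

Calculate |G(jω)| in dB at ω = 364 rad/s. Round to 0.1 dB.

43.0 dB

At s = jω = j364:
zero (s+10): 10 + j364 → |·| = √(10²+364²) = √132596 ≈ 364.14, ∠ = arctan(364/10) ≈ 88.43°
zero (s+50): 50 + j364 → |·| = √(50²+364²) = √134996 ≈ 367.42, ∠ = arctan(364/50) ≈ 82.18°
pole (s+40): 40 + j364 → |·| = √(40²+364²) = √134096 ≈ 366.19, ∠ = arctan(364/40) ≈ 83.73°
pole (s+364): 364 + j364 → |·| = √(364²+364²) = √264992 ≈ 514.77, ∠ = arctan(364/364) ≈ 45.00°
|G| = 200 · 1.3379e+05 / 1.885e+05 ≈ 141.95
Gain = 20 log₁₀(141.95) ≈ 43.04 dB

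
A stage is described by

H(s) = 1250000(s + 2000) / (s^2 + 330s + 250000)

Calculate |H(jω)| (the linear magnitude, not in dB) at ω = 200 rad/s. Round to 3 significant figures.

1.14e+04

At s = jω = j200:
zero (s+2000): 2000 + j200 → |·| = √(2000²+200²) = √4040000 ≈ 2010, ∠ = arctan(200/2000) ≈ 5.71°
quadratic: (j200)² + 330·j200 + 250000 = 210000 + j66000 → |·| ≈ 2.2013e+05, ∠ ≈ 17.45°
|H| = 1250000 · 2010 / 2.2013e+05 ≈ 11414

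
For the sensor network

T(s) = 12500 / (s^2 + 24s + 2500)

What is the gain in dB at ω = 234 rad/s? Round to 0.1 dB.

-12.5 dB

At s = jω = j234:
quadratic: (j234)² + 24·j234 + 2500 = -52256 + j5616 → |·| ≈ 52557, ∠ ≈ 173.87°
|T| = 12500 / 52557 ≈ 0.23784
Gain = 20 log₁₀(0.23784) ≈ -12.47 dB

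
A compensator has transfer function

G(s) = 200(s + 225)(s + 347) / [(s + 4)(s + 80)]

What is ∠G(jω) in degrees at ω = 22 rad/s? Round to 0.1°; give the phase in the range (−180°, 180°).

At s = jω = j22:
zero (s+225): 225 + j22 → |·| = √(225²+22²) = √51109 ≈ 226.07, ∠ = arctan(22/225) ≈ 5.58°
zero (s+347): 347 + j22 → |·| = √(347²+22²) = √120893 ≈ 347.7, ∠ = arctan(22/347) ≈ 3.63°
pole (s+4): 4 + j22 → |·| = √(4²+22²) = √500 ≈ 22.361, ∠ = arctan(22/4) ≈ 79.70°
pole (s+80): 80 + j22 → |·| = √(80²+22²) = √6884 ≈ 82.97, ∠ = arctan(22/80) ≈ 15.38°
∠G = 9.21° − 95.08° = -85.87°

-85.9°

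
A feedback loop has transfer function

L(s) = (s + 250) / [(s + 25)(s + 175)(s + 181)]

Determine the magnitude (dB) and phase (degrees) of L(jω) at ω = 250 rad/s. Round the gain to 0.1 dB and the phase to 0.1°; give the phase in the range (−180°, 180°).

-96.5 dB, -148.4°

At s = jω = j250:
zero (s+250): 250 + j250 → |·| = √(250²+250²) = √125000 ≈ 353.55, ∠ = arctan(250/250) ≈ 45.00°
pole (s+25): 25 + j250 → |·| = √(25²+250²) = √63125 ≈ 251.25, ∠ = arctan(250/25) ≈ 84.29°
pole (s+175): 175 + j250 → |·| = √(175²+250²) = √93125 ≈ 305.16, ∠ = arctan(250/175) ≈ 55.01°
pole (s+181): 181 + j250 → |·| = √(181²+250²) = √95261 ≈ 308.64, ∠ = arctan(250/181) ≈ 54.10°
|L| = 1 · 353.55 / 2.3664e+07 ≈ 1.494e-05
Gain = 20 log₁₀(1.494e-05) ≈ -96.51 dB
∠L = 45.00° − 193.40° = -148.40°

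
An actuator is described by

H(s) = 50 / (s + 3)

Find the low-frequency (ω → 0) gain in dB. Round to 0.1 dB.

H(0) = 50 / 3 ≈ 16.667
20 log₁₀(16.667) ≈ 24.44 dB

24.4 dB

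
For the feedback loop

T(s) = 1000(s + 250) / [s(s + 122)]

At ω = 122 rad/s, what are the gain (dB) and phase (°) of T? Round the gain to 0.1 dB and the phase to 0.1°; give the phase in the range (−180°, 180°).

22.4 dB, -109.0°

At s = jω = j122:
zero (s+250): 250 + j122 → |·| = √(250²+122²) = √77384 ≈ 278.18, ∠ = arctan(122/250) ≈ 26.01°
pole (s+122): 122 + j122 → |·| = √(122²+122²) = √29768 ≈ 172.53, ∠ = arctan(122/122) ≈ 45.00°
pole at origin: |s| = 122, ∠ = 90.00° (in denominator)
|T| = 1000 · 278.18 / 21049 ≈ 13.216
Gain = 20 log₁₀(13.216) ≈ 22.42 dB
∠T = 26.01° − 135.00° = -108.99°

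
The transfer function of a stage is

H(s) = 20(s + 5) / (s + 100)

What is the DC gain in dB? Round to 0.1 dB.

0.0 dB

H(0) = 20·5 / (100) = 1
20 log₁₀(1) ≈ 0.00 dB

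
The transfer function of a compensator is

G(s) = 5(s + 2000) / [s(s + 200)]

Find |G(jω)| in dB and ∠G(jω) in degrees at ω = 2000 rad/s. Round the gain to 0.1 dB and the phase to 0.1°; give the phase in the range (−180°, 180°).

At s = jω = j2000:
zero (s+2000): 2000 + j2000 → |·| = √(2000²+2000²) = √8000000 ≈ 2828.4, ∠ = arctan(2000/2000) ≈ 45.00°
pole (s+200): 200 + j2000 → |·| = √(200²+2000²) = √4040000 ≈ 2010, ∠ = arctan(2000/200) ≈ 84.29°
pole at origin: |s| = 2000, ∠ = 90.00° (in denominator)
|G| = 5 · 2828.4 / 4.02e+06 ≈ 0.0035179
Gain = 20 log₁₀(0.0035179) ≈ -49.07 dB
∠G = 45.00° − 174.29° = -129.29°

-49.1 dB, -129.3°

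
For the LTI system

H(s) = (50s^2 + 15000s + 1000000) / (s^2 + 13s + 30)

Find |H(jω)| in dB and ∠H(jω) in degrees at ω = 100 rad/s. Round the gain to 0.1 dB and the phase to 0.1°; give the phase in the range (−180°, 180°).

43.9 dB, -101.0°

Substitute s = j100:
Numerator: 50(j100)^2 + 15000(j100) + 1000000 = 500000 + j1500000
Denominator: (j100)^2 + 13(j100) + 30 = -9970 + j1300
|N| = √(500000² + 1500000²) ≈ 1.5811e+06, ∠N ≈ 71.57°
|D| = √(9970² + 1300²) ≈ 10054, ∠D ≈ 172.57°
|H| = 1.5811e+06 / 10054 ≈ 157.26
Gain = 20 log₁₀(157.26) ≈ 43.93 dB
∠H = 71.57° − 172.57° = -101.00°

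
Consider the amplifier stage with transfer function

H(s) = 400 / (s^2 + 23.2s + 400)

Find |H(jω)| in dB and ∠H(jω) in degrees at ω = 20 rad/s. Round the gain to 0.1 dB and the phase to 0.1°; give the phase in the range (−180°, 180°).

At s = jω = j20:
quadratic: (j20)² + 23.2·j20 + 400 = 0 + j464 → |·| ≈ 464, ∠ ≈ 90.00°
|H| = 400 / 464 ≈ 0.86207
Gain = 20 log₁₀(0.86207) ≈ -1.29 dB
∠H = 0.00° − 90.00° = -90.00°

-1.3 dB, -90.0°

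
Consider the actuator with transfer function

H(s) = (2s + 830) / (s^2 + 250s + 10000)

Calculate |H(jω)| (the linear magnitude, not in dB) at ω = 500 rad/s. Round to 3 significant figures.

Substitute s = j500:
Numerator: 2(j500) + 830 = 830 + j1000
Denominator: (j500)^2 + 250(j500) + 10000 = -240000 + j125000
|N| = √(830² + 1000²) ≈ 1299.6, ∠N ≈ 50.31°
|D| = √(240000² + 125000²) ≈ 2.706e+05, ∠D ≈ 152.49°
|H| = 1299.6 / 2.706e+05 ≈ 0.0048027

0.00480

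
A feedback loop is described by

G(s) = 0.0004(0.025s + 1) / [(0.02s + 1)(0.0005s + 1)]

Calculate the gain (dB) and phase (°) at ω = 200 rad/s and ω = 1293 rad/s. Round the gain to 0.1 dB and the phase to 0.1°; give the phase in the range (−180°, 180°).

At ω = 200 rad/s:
zero (1 + j200·0.025) = 1 + j5 → |·| ≈ 5.099, ∠ ≈ 78.69°
pole (1 + j200·0.02) = 1 + j4 → |·| ≈ 4.1231, ∠ ≈ 75.96°
pole (1 + j200·0.0005) = 1 + j0.1 → |·| ≈ 1.005, ∠ ≈ 5.71°
|G| = 0.0004 · 5.099 / (4.1231 · 1.005) ≈ 0.00049222
Gain = 20 log₁₀(0.00049222) ≈ -66.16 dB
∠G = (78.69°) − (75.96° + 5.71°) = -2.98°

At ω = 1293 rad/s:
zero (1 + j1293·0.025) = 1 + j32.325 → |·| ≈ 32.34, ∠ ≈ 88.23°
pole (1 + j1293·0.02) = 1 + j25.86 → |·| ≈ 25.879, ∠ ≈ 87.79°
pole (1 + j1293·0.0005) = 1 + j0.6465 → |·| ≈ 1.1908, ∠ ≈ 32.88°
|G| = 0.0004 · 32.34 / (25.879 · 1.1908) ≈ 0.00041977
Gain = 20 log₁₀(0.00041977) ≈ -67.54 dB
∠G = (88.23°) − (87.79° + 32.88°) = -32.44°

ω = 200: -66.2 dB, -3.0°; ω = 1293: -67.5 dB, -32.4°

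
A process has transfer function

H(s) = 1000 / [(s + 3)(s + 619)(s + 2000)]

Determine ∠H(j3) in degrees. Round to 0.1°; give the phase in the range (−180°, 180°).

At s = jω = j3:
pole (s+3): 3 + j3 → |·| = √(3²+3²) = √18 ≈ 4.2426, ∠ = arctan(3/3) ≈ 45.00°
pole (s+619): 619 + j3 → |·| = √(619²+3²) = √383170 ≈ 619.01, ∠ = arctan(3/619) ≈ 0.28°
pole (s+2000): 2000 + j3 → |·| = √(2000²+3²) = √4000009 ≈ 2000, ∠ = arctan(3/2000) ≈ 0.09°
∠H = 0.00° − 45.37° = -45.37°

-45.4°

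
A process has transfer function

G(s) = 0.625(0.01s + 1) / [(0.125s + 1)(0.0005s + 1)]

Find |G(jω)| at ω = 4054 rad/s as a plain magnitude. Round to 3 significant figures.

At ω = 4054 rad/s:
zero (1 + j4054·0.01) = 1 + j40.54 → |·| ≈ 40.552, ∠ ≈ 88.59°
pole (1 + j4054·0.125) = 1 + j506.75 → |·| ≈ 506.75, ∠ ≈ 89.89°
pole (1 + j4054·0.0005) = 1 + j2.027 → |·| ≈ 2.2602, ∠ ≈ 63.74°
|G| = 0.625 · 40.552 / (506.75 · 2.2602) ≈ 0.022128

0.0221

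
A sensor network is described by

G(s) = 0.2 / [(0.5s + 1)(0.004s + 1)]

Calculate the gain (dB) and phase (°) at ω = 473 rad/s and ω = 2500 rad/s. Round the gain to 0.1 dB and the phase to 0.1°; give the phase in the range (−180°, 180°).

ω = 473: -68.1 dB, -151.9°; ω = 2500: -96.0 dB, -174.2°

At ω = 473 rad/s:
pole (1 + j473·0.5) = 1 + j236.5 → |·| ≈ 236.5, ∠ ≈ 89.76°
pole (1 + j473·0.004) = 1 + j1.892 → |·| ≈ 2.14, ∠ ≈ 62.14°
|G| = 0.2 · 1 / (236.5 · 2.14) ≈ 0.00039517
Gain = 20 log₁₀(0.00039517) ≈ -68.06 dB
∠G = (0°) − (89.76° + 62.14°) = -151.90°

At ω = 2500 rad/s:
pole (1 + j2500·0.5) = 1 + j1250 → |·| ≈ 1250, ∠ ≈ 89.95°
pole (1 + j2500·0.004) = 1 + j10 → |·| ≈ 10.05, ∠ ≈ 84.29°
|G| = 0.2 · 1 / (1250 · 10.05) ≈ 1.592e-05
Gain = 20 log₁₀(1.592e-05) ≈ -95.96 dB
∠G = (0°) − (89.95° + 84.29°) = -174.24°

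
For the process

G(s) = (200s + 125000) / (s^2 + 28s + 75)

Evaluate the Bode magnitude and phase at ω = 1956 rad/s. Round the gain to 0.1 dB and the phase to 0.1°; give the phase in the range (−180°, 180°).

Substitute s = j1956:
Numerator: 200(j1956) + 125000 = 125000 + j391200
Denominator: (j1956)^2 + 28(j1956) + 75 = -3825861 + j54768
|N| = √(125000² + 391200²) ≈ 4.1069e+05, ∠N ≈ 72.28°
|D| = √(3825861² + 54768²) ≈ 3.8263e+06, ∠D ≈ 179.18°
|G| = 4.1069e+05 / 3.8263e+06 ≈ 0.10733
Gain = 20 log₁₀(0.10733) ≈ -19.39 dB
∠G = 72.28° − 179.18° = -106.90°

-19.4 dB, -106.9°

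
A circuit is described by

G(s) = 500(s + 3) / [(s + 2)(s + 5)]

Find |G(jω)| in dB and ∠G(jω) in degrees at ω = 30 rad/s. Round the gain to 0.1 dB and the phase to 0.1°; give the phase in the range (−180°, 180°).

At s = jω = j30:
zero (s+3): 3 + j30 → |·| = √(3²+30²) = √909 ≈ 30.15, ∠ = arctan(30/3) ≈ 84.29°
pole (s+2): 2 + j30 → |·| = √(2²+30²) = √904 ≈ 30.067, ∠ = arctan(30/2) ≈ 86.19°
pole (s+5): 5 + j30 → |·| = √(5²+30²) = √925 ≈ 30.414, ∠ = arctan(30/5) ≈ 80.54°
|G| = 500 · 30.15 / 914.46 ≈ 16.485
Gain = 20 log₁₀(16.485) ≈ 24.34 dB
∠G = 84.29° − 166.73° = -82.44°

24.3 dB, -82.4°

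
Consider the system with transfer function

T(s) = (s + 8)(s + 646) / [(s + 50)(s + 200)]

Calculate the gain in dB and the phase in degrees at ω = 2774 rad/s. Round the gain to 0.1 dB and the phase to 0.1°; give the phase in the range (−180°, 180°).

At s = jω = j2774:
zero (s+8): 8 + j2774 → |·| = √(8²+2774²) = √7695140 ≈ 2774, ∠ = arctan(2774/8) ≈ 89.83°
zero (s+646): 646 + j2774 → |·| = √(646²+2774²) = √8112392 ≈ 2848.2, ∠ = arctan(2774/646) ≈ 76.89°
pole (s+50): 50 + j2774 → |·| = √(50²+2774²) = √7697576 ≈ 2774.5, ∠ = arctan(2774/50) ≈ 88.97°
pole (s+200): 200 + j2774 → |·| = √(200²+2774²) = √7735076 ≈ 2781.2, ∠ = arctan(2774/200) ≈ 85.88°
|T| = 1 · 7.9009e+06 / 7.7164e+06 ≈ 1.0239
Gain = 20 log₁₀(1.0239) ≈ 0.21 dB
∠T = 166.72° − 174.85° = -8.13°

0.2 dB, -8.1°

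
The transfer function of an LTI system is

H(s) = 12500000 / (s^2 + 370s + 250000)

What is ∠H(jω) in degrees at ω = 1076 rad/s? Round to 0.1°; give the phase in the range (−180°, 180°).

At s = jω = j1076:
quadratic: (j1076)² + 370·j1076 + 250000 = -907776 + j398120 → |·| ≈ 9.9124e+05, ∠ ≈ 156.32°
∠H = 0.00° − 156.32° = -156.32°

-156.3°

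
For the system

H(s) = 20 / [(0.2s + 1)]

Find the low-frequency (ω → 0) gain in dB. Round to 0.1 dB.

26.0 dB

H(0) = 20 · 1 / 1 = 20
20 log₁₀(20) ≈ 26.02 dB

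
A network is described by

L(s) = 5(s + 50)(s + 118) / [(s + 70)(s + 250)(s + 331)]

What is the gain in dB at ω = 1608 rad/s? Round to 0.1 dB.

-50.4 dB

At s = jω = j1608:
zero (s+50): 50 + j1608 → |·| = √(50²+1608²) = √2588164 ≈ 1608.8, ∠ = arctan(1608/50) ≈ 88.22°
zero (s+118): 118 + j1608 → |·| = √(118²+1608²) = √2599588 ≈ 1612.3, ∠ = arctan(1608/118) ≈ 85.80°
pole (s+70): 70 + j1608 → |·| = √(70²+1608²) = √2590564 ≈ 1609.5, ∠ = arctan(1608/70) ≈ 87.51°
pole (s+250): 250 + j1608 → |·| = √(250²+1608²) = √2648164 ≈ 1627.3, ∠ = arctan(1608/250) ≈ 81.16°
pole (s+331): 331 + j1608 → |·| = √(331²+1608²) = √2695225 ≈ 1641.7, ∠ = arctan(1608/331) ≈ 78.37°
|L| = 5 · 2.5939e+06 / 4.2998e+09 ≈ 0.0030163
Gain = 20 log₁₀(0.0030163) ≈ -50.41 dB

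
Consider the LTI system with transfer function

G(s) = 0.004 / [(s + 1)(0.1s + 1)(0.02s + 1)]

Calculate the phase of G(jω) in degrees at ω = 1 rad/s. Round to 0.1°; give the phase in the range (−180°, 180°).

-51.9°

At ω = 1 rad/s:
pole (1 + j1·1) = 1 + j1 → |·| ≈ 1.4142, ∠ ≈ 45.00°
pole (1 + j1·0.1) = 1 + j0.1 → |·| ≈ 1.005, ∠ ≈ 5.71°
pole (1 + j1·0.02) = 1 + j0.02 → |·| ≈ 1.0002, ∠ ≈ 1.15°
∠G = (0°) − (45.00° + 5.71° + 1.15°) = -51.86°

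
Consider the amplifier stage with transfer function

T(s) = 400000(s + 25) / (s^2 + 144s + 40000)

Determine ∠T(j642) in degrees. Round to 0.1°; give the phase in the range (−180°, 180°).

At s = jω = j642:
zero (s+25): 25 + j642 → |·| = √(25²+642²) = √412789 ≈ 642.49, ∠ = arctan(642/25) ≈ 87.77°
quadratic: (j642)² + 144·j642 + 40000 = -372164 + j92448 → |·| ≈ 3.8347e+05, ∠ ≈ 166.05°
∠T = 87.77° − 166.05° = -78.28°

-78.3°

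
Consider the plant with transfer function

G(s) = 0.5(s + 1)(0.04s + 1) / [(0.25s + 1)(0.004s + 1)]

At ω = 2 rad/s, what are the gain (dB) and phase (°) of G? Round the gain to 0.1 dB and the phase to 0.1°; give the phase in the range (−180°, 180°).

At ω = 2 rad/s:
zero (1 + j2·1) = 1 + j2 → |·| ≈ 2.2361, ∠ ≈ 63.43°
zero (1 + j2·0.04) = 1 + j0.08 → |·| ≈ 1.0032, ∠ ≈ 4.57°
pole (1 + j2·0.25) = 1 + j0.5 → |·| ≈ 1.118, ∠ ≈ 26.57°
pole (1 + j2·0.004) = 1 + j0.008 → |·| ≈ 1, ∠ ≈ 0.46°
|G| = 0.5 · 2.2361 · 1.0032 / (1.118 · 1) ≈ 1.0032
Gain = 20 log₁₀(1.0032) ≈ 0.03 dB
∠G = (63.43° + 4.57°) − (26.57° + 0.46°) = 40.97°

0.0 dB, 41.0°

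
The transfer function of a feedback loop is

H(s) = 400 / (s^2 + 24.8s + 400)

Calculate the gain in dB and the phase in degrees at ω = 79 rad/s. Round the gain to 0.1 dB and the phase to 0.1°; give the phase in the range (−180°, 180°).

At s = jω = j79:
quadratic: (j79)² + 24.8·j79 + 400 = -5841 + j1959.2 → |·| ≈ 6160.8, ∠ ≈ 161.46°
|H| = 400 / 6160.8 ≈ 0.064927
Gain = 20 log₁₀(0.064927) ≈ -23.75 dB
∠H = 0.00° − 161.46° = -161.46°

-23.8 dB, -161.5°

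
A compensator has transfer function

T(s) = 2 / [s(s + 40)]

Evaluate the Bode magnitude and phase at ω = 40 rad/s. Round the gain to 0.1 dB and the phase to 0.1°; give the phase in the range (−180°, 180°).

At s = jω = j40:
pole (s+40): 40 + j40 → |·| = √(40²+40²) = √3200 ≈ 56.569, ∠ = arctan(40/40) ≈ 45.00°
pole at origin: |s| = 40, ∠ = 90.00° (in denominator)
|T| = 2 / 2262.8 ≈ 0.00088386
Gain = 20 log₁₀(0.00088386) ≈ -61.07 dB
∠T = 0.00° − 135.00° = -135.00°

-61.1 dB, -135.0°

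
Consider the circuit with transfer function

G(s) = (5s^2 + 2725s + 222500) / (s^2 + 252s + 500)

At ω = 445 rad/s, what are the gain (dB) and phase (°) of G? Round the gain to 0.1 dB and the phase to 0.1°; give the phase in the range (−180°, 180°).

16.0 dB, -28.1°

Substitute s = j445:
Numerator: 5(j445)^2 + 2725(j445) + 222500 = -767625 + j1212625
Denominator: (j445)^2 + 252(j445) + 500 = -197525 + j112140
|N| = √(767625² + 1212625²) ≈ 1.4352e+06, ∠N ≈ 122.33°
|D| = √(197525² + 112140²) ≈ 2.2714e+05, ∠D ≈ 150.42°
|G| = 1.4352e+06 / 2.2714e+05 ≈ 6.3186
Gain = 20 log₁₀(6.3186) ≈ 16.01 dB
∠G = 122.33° − 150.42° = -28.09°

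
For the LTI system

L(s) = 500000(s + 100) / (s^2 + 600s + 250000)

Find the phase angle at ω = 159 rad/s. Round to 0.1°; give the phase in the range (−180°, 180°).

34.8°

At s = jω = j159:
zero (s+100): 100 + j159 → |·| = √(100²+159²) = √35281 ≈ 187.83, ∠ = arctan(159/100) ≈ 57.83°
quadratic: (j159)² + 600·j159 + 250000 = 224719 + j95400 → |·| ≈ 2.4413e+05, ∠ ≈ 23.00°
∠L = 57.83° − 23.00° = 34.83°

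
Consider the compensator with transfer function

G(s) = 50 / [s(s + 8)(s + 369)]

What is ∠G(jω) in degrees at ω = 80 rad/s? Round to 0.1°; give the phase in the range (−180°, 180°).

173.5°

At s = jω = j80:
pole (s+8): 8 + j80 → |·| = √(8²+80²) = √6464 ≈ 80.399, ∠ = arctan(80/8) ≈ 84.29°
pole (s+369): 369 + j80 → |·| = √(369²+80²) = √142561 ≈ 377.57, ∠ = arctan(80/369) ≈ 12.23°
pole at origin: |s| = 80, ∠ = 90.00° (in denominator)
∠G = 0.00° − 186.52° = -186.52° ≡ 173.48° (principal value)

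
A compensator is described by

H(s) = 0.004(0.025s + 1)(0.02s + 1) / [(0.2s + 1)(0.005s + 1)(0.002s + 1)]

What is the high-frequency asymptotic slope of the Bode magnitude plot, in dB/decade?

-20 dB/decade

Each pole contributes −20 dB/decade at high frequency; each zero contributes +20 dB/decade.
Net: 2 zero(s) − 3 pole(s) → -20 dB/decade.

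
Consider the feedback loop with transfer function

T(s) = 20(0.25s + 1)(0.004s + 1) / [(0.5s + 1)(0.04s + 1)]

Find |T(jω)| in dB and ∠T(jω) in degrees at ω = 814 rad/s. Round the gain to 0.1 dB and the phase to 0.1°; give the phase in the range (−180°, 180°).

0.4 dB, -15.5°

At ω = 814 rad/s:
zero (1 + j814·0.25) = 1 + j203.5 → |·| ≈ 203.5, ∠ ≈ 89.72°
zero (1 + j814·0.004) = 1 + j3.256 → |·| ≈ 3.4061, ∠ ≈ 72.93°
pole (1 + j814·0.5) = 1 + j407 → |·| ≈ 407, ∠ ≈ 89.86°
pole (1 + j814·0.04) = 1 + j32.56 → |·| ≈ 32.575, ∠ ≈ 88.24°
|T| = 20 · 203.5 · 3.4061 / (407 · 32.575) ≈ 1.0456
Gain = 20 log₁₀(1.0456) ≈ 0.39 dB
∠T = (89.72° + 72.93°) − (89.86° + 88.24°) = -15.45°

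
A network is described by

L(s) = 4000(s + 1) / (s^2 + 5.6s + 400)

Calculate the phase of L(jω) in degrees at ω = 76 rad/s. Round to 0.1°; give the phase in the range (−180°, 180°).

-86.2°

At s = jω = j76:
zero (s+1): 1 + j76 → |·| = √(1²+76²) = √5777 ≈ 76.007, ∠ = arctan(76/1) ≈ 89.25°
quadratic: (j76)² + 5.6·j76 + 400 = -5376 + j425.6 → |·| ≈ 5392.8, ∠ ≈ 175.47°
∠L = 89.25° − 175.47° = -86.22°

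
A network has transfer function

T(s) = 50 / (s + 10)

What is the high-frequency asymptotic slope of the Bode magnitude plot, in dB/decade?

-20 dB/decade

Each pole contributes −20 dB/decade at high frequency; each zero contributes +20 dB/decade.
Net: 0 zero(s) − 1 pole(s) → -20 dB/decade.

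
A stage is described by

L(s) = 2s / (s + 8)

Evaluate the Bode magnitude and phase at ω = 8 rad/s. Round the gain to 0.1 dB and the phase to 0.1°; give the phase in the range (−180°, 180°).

3.0 dB, 45.0°

At s = jω = j8:
zero at origin: s = j8 → |·| = 8, ∠ = 90.00°
pole (s+8): 8 + j8 → |·| = √(8²+8²) = √128 ≈ 11.314, ∠ = arctan(8/8) ≈ 45.00°
|L| = 2 · 8 / 11.314 ≈ 1.4142
Gain = 20 log₁₀(1.4142) ≈ 3.01 dB
∠L = 90.00° − 45.00° = 45.00°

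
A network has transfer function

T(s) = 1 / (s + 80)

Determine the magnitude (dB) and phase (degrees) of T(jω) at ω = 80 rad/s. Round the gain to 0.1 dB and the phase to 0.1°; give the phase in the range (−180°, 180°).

Substitute s = j80:
Numerator: 1 = 1 + j0
Denominator: (j80) + 80 = 80 + j80
|N| = √(1² + 0²) ≈ 1, ∠N ≈ 0.00°
|D| = √(80² + 80²) ≈ 113.14, ∠D ≈ 45.00°
|T| = 1 / 113.14 ≈ 0.0088386
Gain = 20 log₁₀(0.0088386) ≈ -41.07 dB
∠T = 0.00° − 45.00° = -45.00°

-41.1 dB, -45.0°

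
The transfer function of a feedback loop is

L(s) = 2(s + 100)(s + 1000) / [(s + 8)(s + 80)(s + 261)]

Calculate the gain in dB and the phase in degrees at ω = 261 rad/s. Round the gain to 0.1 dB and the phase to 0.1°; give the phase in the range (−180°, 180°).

At s = jω = j261:
zero (s+100): 100 + j261 → |·| = √(100²+261²) = √78121 ≈ 279.5, ∠ = arctan(261/100) ≈ 69.04°
zero (s+1000): 1000 + j261 → |·| = √(1000²+261²) = √1068121 ≈ 1033.5, ∠ = arctan(261/1000) ≈ 14.63°
pole (s+8): 8 + j261 → |·| = √(8²+261²) = √68185 ≈ 261.12, ∠ = arctan(261/8) ≈ 88.24°
pole (s+80): 80 + j261 → |·| = √(80²+261²) = √74521 ≈ 272.99, ∠ = arctan(261/80) ≈ 72.96°
pole (s+261): 261 + j261 → |·| = √(261²+261²) = √136242 ≈ 369.11, ∠ = arctan(261/261) ≈ 45.00°
|L| = 2 · 2.8886e+05 / 2.6311e+07 ≈ 0.021957
Gain = 20 log₁₀(0.021957) ≈ -33.17 dB
∠L = 83.67° − 206.20° = -122.53°

-33.2 dB, -122.5°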